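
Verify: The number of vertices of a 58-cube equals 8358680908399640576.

False. The 58-cube has 2^58 = 288230376151711744 vertices.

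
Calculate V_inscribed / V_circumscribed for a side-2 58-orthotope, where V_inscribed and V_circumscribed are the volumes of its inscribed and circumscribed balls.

V_in / V_out = (r_in/r_out)^58 = (1/√58)^58 = 58^(-58/2) ≈ 7.25418e-52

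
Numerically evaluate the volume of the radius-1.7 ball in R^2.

V_2(1.7) = π^(2/2) · (1.7)^2 / Γ(2/2 + 1) ≈ 9.0792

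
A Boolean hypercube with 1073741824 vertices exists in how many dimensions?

The n-cube has 2^n vertices, and 1073741824 = 2^30, so n = 30.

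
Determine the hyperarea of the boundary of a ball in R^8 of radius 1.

|∂B_8(1)| = π^4/3 ≈ 32.4697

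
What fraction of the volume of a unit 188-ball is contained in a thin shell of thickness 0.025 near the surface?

Shell fraction = 1 - (1-0.025)^188 ≈ 0.991432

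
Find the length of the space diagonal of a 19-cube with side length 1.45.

The space diagonal of an n-cube of side s is s√n. Here 1.45·√19 ≈ 6.3204.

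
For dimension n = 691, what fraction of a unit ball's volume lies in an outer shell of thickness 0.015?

1 - (1-0.015)^691 ≈ 0.999971 ≈ 99.997086%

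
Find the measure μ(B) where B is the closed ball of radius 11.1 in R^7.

V_7(11.1) = π^(7/2) · (11.1)^7 / Γ(7/2 + 1) ≈ 9.80937e+07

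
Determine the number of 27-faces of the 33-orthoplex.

f_27(33-orthoplex) = 2^28 · (33 choose 28) = 63709397385216.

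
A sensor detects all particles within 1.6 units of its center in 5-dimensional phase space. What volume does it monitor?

V_5(1.6) = π^(5/2) · (1.6)^5 / Γ(5/2 + 1) ≈ 55.1948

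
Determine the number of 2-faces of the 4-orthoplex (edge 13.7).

Each 2-face is the convex hull of 3 vertices, one chosen as ±e_i from each of 3 distinct axes: 2^3·C(4,3) = 32.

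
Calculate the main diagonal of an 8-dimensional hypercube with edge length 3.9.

The space diagonal of an n-cube of side s is s√n. Here 3.9·√8 ≈ 11.0309.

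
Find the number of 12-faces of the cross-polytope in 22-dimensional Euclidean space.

f_12(22-orthoplex) = 2^13 · (22 choose 13) = 4074864640.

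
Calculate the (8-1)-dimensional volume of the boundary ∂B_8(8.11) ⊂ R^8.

S = n·V_n(r)/r = 8·V_8(8.11)/8.11 (volume-to-surface relation), giving 7.49246e+07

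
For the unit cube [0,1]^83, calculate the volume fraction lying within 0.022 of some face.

The inner cube has side 1-2·0.022 = 0.956 and volume (0.956)^83 ≈ 0.02388, so the shell holds 0.976122 of the volume.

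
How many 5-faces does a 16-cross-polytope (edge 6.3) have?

Number of 5-faces = 2^(5+1) · C(16,5+1) = 64 · 8008 = 512512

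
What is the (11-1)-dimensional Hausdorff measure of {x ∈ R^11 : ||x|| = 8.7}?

S = n·V_n(r)/r = 11·V_11(8.7)/8.7 (volume-to-surface relation), giving 5.14861e+10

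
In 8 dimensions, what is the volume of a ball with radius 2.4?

The n-ball volume is π^(n/2)·r^n/Γ(n/2+1). With n=8, r=2.4: V ≈ 4467.64.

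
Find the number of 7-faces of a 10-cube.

Choose 7 of 10 axes to span the face (C(10,7) = 120 ways), then fix each of the remaining 3 coordinates at one of its two extreme values (2^3 = 8 ways): 120·8 = 960.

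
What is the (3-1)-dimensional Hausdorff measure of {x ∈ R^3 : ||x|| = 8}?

The surface area of an n-ball is 2π^(n/2) r^(n-1) / Γ(n/2). For n=3, r=8: 4πr² = 4π·(8)² ≈ 804.248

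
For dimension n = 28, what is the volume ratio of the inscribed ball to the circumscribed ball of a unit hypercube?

V_in/V_out = n^(-n/2) = 28^(-28/2) ≈ 5.49272e-21.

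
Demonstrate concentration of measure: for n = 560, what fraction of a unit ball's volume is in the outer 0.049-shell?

1 - (1-0.049)^560 ≈ 1 - 6.041e-13 ≈ (100 - 6.04e-11)%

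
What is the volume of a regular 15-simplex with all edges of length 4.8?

Volume = 4.8^15 · √(16/2^15) / 15! ≈ 0.000279546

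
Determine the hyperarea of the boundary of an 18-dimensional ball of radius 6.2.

The surface area of an n-ball is 2π^(n/2) r^(n-1) / Γ(n/2). For n=18, r=6.2: 4.37036e+13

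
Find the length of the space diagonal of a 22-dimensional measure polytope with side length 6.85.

The space diagonal of an n-cube of side s is s√n. Here 6.85·√22 ≈ 32.1293.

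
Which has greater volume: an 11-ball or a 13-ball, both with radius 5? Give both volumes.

V_11(5) ≈ 9.19973e+07. V_13(5) ≈ 1.11161e+09. The 13-ball is larger.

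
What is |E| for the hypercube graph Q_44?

An n-cube has n·2^(n-1) edges. With n = 44: 44·8796093022208 = 387028092977152.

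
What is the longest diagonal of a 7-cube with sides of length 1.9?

d = √(1.9² + 1.9² + ... + 1.9²) [7 terms] = √(7·1.9²) = 1.9√7 ≈ 5.02693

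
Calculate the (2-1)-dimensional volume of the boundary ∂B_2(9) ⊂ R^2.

S_2(9) = 2·π^(2/2)·(9)^1 / Γ(2/2) = 2πr = 2π·9 ≈ 56.5487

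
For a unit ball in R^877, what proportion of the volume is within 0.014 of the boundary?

Shell fraction = 1 - (1-0.014)^877 ≈ 0.9999957337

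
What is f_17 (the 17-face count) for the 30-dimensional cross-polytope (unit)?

Each 17-face is the convex hull of 18 vertices, one chosen as ±e_i from each of 18 distinct axes: 2^18·C(30,18) = 22673679974400.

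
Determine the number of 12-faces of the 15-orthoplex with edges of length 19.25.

Number of 12-faces = 2^(12+1) · C(15,12+1) = 8192 · 105 = 860160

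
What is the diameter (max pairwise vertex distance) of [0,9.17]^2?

The space diagonal of an n-cube of side s is s√n. Here 9.17·√2 ≈ 12.9683.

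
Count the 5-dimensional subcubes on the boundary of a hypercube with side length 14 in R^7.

Number of 5-faces = C(7,5) · 2^(7-5) = 21 · 4 = 84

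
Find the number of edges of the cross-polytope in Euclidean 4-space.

f_1(4-orthoplex) = 2^2 · (4 choose 2) = 24.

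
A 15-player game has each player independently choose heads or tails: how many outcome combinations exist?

The 15-cube has 2^15 = 32768 vertices.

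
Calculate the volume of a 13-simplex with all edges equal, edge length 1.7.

V_13 = √(14) · 1.7^13 / (13! · 2^(13/2)) ≈ 6.57544e-09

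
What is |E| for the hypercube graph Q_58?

The 58-cube has n·2^(n-1) = 58·2^57 = 58·144115188075855872 = 8358680908399640576 edges.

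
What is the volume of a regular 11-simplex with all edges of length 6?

Volume = 6^11 · √(12/2^11) / 11! ≈ 0.695719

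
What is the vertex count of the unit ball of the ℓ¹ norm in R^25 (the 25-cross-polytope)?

Number of vertices = 2n = 50.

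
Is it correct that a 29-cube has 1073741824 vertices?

False. The 29-cube has 2^29 = 536870912 vertices.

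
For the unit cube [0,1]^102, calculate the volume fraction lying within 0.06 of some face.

1 - (1 - 2·0.06)^102 = 1 - 0.88^102 ≈ 0.9999978261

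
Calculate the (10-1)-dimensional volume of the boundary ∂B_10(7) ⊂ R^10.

The surface area of an n-ball is 2π^(n/2) r^(n-1) / Γ(n/2). For n=10, r=7: 40353607·π^5/12 ≈ 1.02908e+09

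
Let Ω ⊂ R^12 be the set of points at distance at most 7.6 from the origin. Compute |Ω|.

The n-ball volume is π^(n/2)·r^n/Γ(n/2+1). With n=12, r=7.6: V ≈ 4.95827e+10.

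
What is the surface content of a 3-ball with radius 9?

|∂B_3(9)| = 4πr² = 4π·(9)² ≈ 1017.88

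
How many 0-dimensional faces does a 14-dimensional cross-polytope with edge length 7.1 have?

f_0(14-orthoplex) = 2^1 · (14 choose 1) = 28.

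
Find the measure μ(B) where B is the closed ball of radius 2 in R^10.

V_10(2) = π^(10/2) · (2)^10 / Γ(10/2 + 1) = 128·π^5/15 ≈ 2611.37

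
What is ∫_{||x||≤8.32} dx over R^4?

V_4(8.32) = π^(4/2) · (8.32)^4 / Γ(4/2 + 1) ≈ 23646.3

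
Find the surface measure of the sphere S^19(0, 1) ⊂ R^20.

The surface area of an n-ball is 2π^(n/2) r^(n-1) / Γ(n/2). For n=20, r=1: π^10/181440 ≈ 0.516138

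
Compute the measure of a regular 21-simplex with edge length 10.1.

For a regular n-simplex with edge a, V = (a^n / n!)·√((n+1)/2^n). With a=10.1, n=21: V ≈ 0.078127.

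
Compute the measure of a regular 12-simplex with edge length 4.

V_12 = √(13) · 4^12 / (12! · 2^(12/2)) ≈ 0.00197322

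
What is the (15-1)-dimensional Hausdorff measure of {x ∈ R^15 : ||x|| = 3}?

S_15(3) = 2·π^(15/2)·(3)^14 / Γ(15/2) = 45349632·π^7/5005 ≈ 2.73665e+07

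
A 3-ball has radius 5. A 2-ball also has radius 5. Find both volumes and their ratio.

V_3(5.0) ≈ 523.599. V_2(5.0) ≈ 78.5398. Ratio V_3/V_2 ≈ 6.667.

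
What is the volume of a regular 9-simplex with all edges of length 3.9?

For a regular n-simplex with edge a, V = (a^n / n!)·√((n+1)/2^n). With a=3.9, n=9: V ≈ 0.0803866.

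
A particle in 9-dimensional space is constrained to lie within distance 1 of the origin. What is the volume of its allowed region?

V_9(1) = π^(9/2) · (1)^9 / Γ(9/2 + 1) = 32·π^4/945 ≈ 3.29851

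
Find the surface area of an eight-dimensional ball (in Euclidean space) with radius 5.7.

|∂B_8(5.7)| ≈ 6.34749e+06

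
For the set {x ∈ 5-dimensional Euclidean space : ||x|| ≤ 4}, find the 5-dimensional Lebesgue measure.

Volume = π^{5/2}·(4)^5/Γ(7/2) = 8192·π^2/15 ≈ 5390.12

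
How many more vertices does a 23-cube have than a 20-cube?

The 23-cube has 2^23 = 8388608 vertices. The 20-cube has 2^20 = 1048576 vertices. Difference: 8388608 - 1048576 = 7340032.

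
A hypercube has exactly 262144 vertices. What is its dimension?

2^n = 262144 ⇒ n = log_2(262144) = 18.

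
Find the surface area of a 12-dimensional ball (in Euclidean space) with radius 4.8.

|∂B_12(4.8)| ≈ 4.99346e+08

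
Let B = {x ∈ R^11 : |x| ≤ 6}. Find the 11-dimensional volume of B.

Volume = π^{11/2}·(6)^11/Γ(13/2) = 859963392·π^5/385 ≈ 6.83547e+08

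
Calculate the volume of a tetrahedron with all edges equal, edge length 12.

Volume = (√2/12) · 12³ = 203.647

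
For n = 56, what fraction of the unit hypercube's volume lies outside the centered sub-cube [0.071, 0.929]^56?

The inner cube has side 1-2·0.071 = 0.858 and volume (0.858)^56 ≈ 0.0001885, so the shell holds 0.999812 of the volume.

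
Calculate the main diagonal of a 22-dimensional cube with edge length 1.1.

Diagonal = √22 · 1.1 ≈ 5.15946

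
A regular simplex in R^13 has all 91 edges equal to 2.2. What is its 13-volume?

V = (2.2^13 / 13!) · √((13+1) / 2^13) ≈ 1.87752e-07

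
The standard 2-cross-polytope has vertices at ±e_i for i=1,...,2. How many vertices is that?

The 2-dimensional cross-polytope has 2n = 2·2 = 4 vertices.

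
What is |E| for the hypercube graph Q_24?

Each of the 2^24 = 16777216 vertices has degree 24; total edges = 24·2^24/2 = 201326592.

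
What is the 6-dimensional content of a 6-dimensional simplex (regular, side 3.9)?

V_6 = √(7) · 3.9^6 / (6! · 2^(6/2)) ≈ 1.61627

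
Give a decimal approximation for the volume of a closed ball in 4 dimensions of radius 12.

V_4(12) = π^(4/2) · (12)^4 / Γ(4/2 + 1) = 10368·π^2 ≈ 102328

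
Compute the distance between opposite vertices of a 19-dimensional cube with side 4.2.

The space diagonal of an n-cube of side s is s√n. Here 4.2·√19 ≈ 18.3074.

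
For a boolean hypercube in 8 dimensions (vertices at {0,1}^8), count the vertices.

An n-cube has 2^n vertices; for n = 8 that is 2^8 = 256.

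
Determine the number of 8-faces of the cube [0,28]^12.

An n-cube has C(n,k)·2^(n-k) k-faces. Here C(12,8)·2^4 = 495·16 = 7920.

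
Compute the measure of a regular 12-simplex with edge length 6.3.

V = (6.3^12 / 12!) · √((12+1) / 2^12) ≈ 0.459771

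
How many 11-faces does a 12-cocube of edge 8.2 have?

An n-cross-polytope has 2^(k+1)·C(n,k+1) k-faces. Here 2^12·C(12,12) = 4096·1 = 4096.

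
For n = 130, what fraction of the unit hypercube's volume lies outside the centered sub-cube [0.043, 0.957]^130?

The inner cube has side 1-2·0.043 = 0.914 and volume (0.914)^130 ≈ 8.375e-06, so the shell holds 0.999992 of the volume.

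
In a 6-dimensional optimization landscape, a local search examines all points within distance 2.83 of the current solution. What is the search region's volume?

The n-ball volume is π^(n/2)·r^n/Γ(n/2+1). With n=6, r=2.83: V ≈ 2654.71.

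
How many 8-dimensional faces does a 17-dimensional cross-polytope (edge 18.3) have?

f_8(17-orthoplex) = 2^9 · (17 choose 9) = 12446720.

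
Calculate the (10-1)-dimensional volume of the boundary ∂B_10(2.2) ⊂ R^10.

S_10(2.2) = 2·π^(10/2)·(2.2)^9 / Γ(10/2) ≈ 30787.3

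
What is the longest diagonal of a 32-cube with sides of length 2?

||(2,2,...,2)|| = √(32)·2 ≈ 11.3137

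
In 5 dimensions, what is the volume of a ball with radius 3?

Volume = π^{5/2}·(3)^5/Γ(7/2) = 648·π^2/5 ≈ 1279.1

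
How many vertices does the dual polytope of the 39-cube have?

An n-cross-polytope has 2n vertices; here n = 39, giving 78.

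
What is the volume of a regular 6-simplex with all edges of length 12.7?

V_6 = √(7) · 12.7^6 / (6! · 2^(6/2)) ≈ 1927.3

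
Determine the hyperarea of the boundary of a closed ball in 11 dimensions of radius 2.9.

S_11(2.9) = 2·π^(11/2)·(2.9)^10 / Γ(11/2) ≈ 871922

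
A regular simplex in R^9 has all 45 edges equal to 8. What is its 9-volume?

Volume = 8^9 · √(10/2^9) / 9! ≈ 51.6906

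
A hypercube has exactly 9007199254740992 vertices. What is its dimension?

2^n = 9007199254740992 ⇒ n = log_2(9007199254740992) = 53.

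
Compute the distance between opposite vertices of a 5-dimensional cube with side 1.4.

||(1.4,1.4,...,1.4)|| = √(5)·1.4 ≈ 3.1305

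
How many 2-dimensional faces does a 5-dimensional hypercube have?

f_2(5-cube) = (5 choose 2) · 2^3 = 80.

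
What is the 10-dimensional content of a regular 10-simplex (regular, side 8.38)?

For a regular n-simplex with edge a, V = (a^n / n!)·√((n+1)/2^n). With a=8.38, n=10: V ≈ 48.7779.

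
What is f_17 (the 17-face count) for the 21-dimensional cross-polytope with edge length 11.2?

Number of 17-faces = 2^(17+1) · C(21,17+1) = 262144 · 1330 = 348651520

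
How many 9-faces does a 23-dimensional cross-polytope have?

Number of 9-faces = 2^(9+1) · C(23,9+1) = 1024 · 1144066 = 1171523584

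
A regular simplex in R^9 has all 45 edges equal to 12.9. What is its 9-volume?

V_9 = √(10) · 12.9^9 / (9! · 2^(9/2)) ≈ 3809.86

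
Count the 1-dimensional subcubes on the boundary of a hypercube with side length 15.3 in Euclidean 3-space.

Number of 1-faces = C(3,1) · 2^(3-1) = 3 · 4 = 12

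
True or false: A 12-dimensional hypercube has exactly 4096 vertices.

True. The 12-cube has 2^12 = 4096 vertices.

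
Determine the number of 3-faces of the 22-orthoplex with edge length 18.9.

An n-cross-polytope has 2^(k+1)·C(n,k+1) k-faces. Here 2^4·C(22,4) = 16·7315 = 117040.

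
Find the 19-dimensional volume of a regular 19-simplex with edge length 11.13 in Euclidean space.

Volume = 11.13^19 · √(20/2^19) / 19! ≈ 3.88189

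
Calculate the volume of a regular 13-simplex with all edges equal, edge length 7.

V = (7^13 / 13!) · √((13+1) / 2^13) ≈ 0.643225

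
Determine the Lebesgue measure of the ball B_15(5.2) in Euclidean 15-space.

The n-ball volume is π^(n/2)·r^n/Γ(n/2+1). With n=15, r=5.2: V ≈ 2.09643e+10.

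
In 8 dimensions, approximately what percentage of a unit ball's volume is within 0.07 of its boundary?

1 - (1-0.07)^8 ≈ 0.440418 ≈ 44.04%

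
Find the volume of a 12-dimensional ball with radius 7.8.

The n-ball volume is π^(n/2)·r^n/Γ(n/2+1). With n=12, r=7.8: V ≈ 6.77177e+10.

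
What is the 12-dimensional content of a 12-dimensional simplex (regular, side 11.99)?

V = (11.99^12 / 12!) · √((12+1) / 2^12) ≈ 1038.21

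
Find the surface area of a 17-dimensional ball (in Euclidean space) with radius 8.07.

S_17(8.07) = 2·π^(17/2)·(8.07)^16 / Γ(17/2) ≈ 7.75508e+14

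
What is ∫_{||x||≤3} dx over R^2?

Volume = π^{2/2}·(3)^2/Γ(2) = 9·π ≈ 28.2743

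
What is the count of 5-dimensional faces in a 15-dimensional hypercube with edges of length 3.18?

Choose 5 of 15 axes to span the face (C(15,5) = 3003 ways), then fix each of the remaining 10 coordinates at one of its two extreme values (2^10 = 1024 ways): 3003·1024 = 3075072.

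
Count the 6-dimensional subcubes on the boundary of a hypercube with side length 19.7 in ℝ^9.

Number of 6-faces = C(9,6) · 2^(9-6) = 84 · 8 = 672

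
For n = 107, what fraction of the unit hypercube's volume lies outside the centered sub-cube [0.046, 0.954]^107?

The inner cube has side 1-2·0.046 = 0.908 and volume (0.908)^107 ≈ 3.275e-05, so the shell holds 0.999967 of the volume.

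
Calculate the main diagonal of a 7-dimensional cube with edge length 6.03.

The space diagonal of an n-cube of side s is s√n. Here 6.03·√7 ≈ 15.9539.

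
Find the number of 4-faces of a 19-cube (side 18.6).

Number of 4-faces = C(19,4) · 2^(19-4) = 3876 · 32768 = 127008768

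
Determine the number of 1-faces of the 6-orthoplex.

Each 1-face is the convex hull of 2 vertices, one chosen as ±e_i from each of 2 distinct axes: 2^2·C(6,2) = 60.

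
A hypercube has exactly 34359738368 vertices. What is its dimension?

Since 2^n = 34359738368, we have n = 35.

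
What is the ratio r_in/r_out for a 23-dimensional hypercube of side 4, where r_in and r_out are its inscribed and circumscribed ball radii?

r_in / r_out = (4/2) / (4√23/2) = 1/√23 ≈ 0.208514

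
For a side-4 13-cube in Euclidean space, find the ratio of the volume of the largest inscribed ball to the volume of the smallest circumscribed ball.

The radii are 4/2 and 4√13/2, so the volume ratio is (1/√13)^13 = 13^{-13/2} ≈ 5.74603e-08.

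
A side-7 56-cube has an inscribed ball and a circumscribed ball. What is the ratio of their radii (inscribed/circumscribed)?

r_in = 7/2 (half the side); r_out = 7√56/2 (half the diagonal). Ratio = 1/√56 ≈ 0.133631.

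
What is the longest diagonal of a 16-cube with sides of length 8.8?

The space diagonal of an n-cube of side s is s√n. Here 8.8·√16 = 35.2.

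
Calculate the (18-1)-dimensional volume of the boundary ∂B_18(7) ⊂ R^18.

S_18(7) = 2·π^(18/2)·(7)^17 / Γ(18/2) = 33232930569601·π^9/2880 ≈ 3.43974e+14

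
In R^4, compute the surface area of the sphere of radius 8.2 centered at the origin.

The surface area of an n-ball is 2π^(n/2) r^(n-1) / Γ(n/2). For n=4, r=8.2: 10883.6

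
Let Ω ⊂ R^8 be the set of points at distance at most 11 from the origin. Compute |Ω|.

V = 214358881·π^4/24 ≈ 8.70021e+08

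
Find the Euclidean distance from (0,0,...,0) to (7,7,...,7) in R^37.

||(7,7,...,7)|| = √(37)·7 ≈ 42.5793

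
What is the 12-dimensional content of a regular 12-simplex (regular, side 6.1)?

For a regular n-simplex with edge a, V = (a^n / n!)·√((n+1)/2^n). With a=6.1, n=12: V ≈ 0.312186.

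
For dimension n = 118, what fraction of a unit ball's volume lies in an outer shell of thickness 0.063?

1 - (1-0.063)^118 ≈ 0.999537 ≈ 99.9537%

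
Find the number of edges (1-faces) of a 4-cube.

An n-cube has C(n,k)·2^(n-k) k-faces. Here C(4,1)·2^3 = 4·8 = 32.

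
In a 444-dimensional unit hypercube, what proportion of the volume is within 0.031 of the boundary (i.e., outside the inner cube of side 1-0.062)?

Shell fraction = 1 - (1-0.062)^444 ≈ 1 - 4.551e-13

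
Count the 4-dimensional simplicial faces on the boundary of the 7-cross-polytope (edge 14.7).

An n-cross-polytope has 2^(k+1)·C(n,k+1) k-faces. Here 2^5·C(7,5) = 32·21 = 672.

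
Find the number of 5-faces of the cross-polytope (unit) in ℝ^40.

Each 5-face is the convex hull of 6 vertices, one chosen as ±e_i from each of 6 distinct axes: 2^6·C(40,6) = 245656320.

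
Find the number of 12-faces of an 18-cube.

An n-cube has C(n,k)·2^(n-k) k-faces. Here C(18,12)·2^6 = 18564·64 = 1188096.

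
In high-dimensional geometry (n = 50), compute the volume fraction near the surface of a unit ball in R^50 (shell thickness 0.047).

1 - (1-0.047)^50 ≈ 0.909917 ≈ 90.99%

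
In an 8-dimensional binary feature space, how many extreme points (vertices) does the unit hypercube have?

The 8-cube has 2^8 = 256 vertices.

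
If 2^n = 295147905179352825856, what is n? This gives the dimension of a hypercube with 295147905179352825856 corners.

Since 2^n = 295147905179352825856, we have n = 68.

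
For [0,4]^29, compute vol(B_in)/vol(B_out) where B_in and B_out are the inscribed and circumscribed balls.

V_in/V_out = n^(-n/2) = 29^(-29/2) ≈ 6.24064e-22.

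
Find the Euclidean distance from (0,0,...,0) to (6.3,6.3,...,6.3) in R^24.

Diagonal = √24 · 6.3 ≈ 30.8636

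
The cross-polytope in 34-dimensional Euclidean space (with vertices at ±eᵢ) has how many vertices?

The 34-dimensional cross-polytope has 2n = 2·34 = 68 vertices.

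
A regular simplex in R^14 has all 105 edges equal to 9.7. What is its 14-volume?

V_14 = √(15) · 9.7^14 / (14! · 2^(14/2)) ≈ 22.6585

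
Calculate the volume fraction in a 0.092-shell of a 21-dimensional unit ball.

V(inner)/V(outer) = ((1-0.092)/1)^21 ≈ 0.1318, so the shell fraction is 0.868234.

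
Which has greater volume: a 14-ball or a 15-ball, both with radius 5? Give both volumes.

V_14(5) ≈ 3.65762e+09. V_15(5) ≈ 1.16407e+10. The 15-ball is larger.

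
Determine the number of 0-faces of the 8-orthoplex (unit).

An n-cross-polytope has 2^(k+1)·C(n,k+1) k-faces. Here 2^1·C(8,1) = 2·8 = 16.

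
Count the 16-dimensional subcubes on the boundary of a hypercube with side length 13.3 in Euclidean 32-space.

f_16(32-cube) = (32 choose 16) · 2^16 = 39392404439040.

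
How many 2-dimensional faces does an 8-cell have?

Number of 2-faces = C(4,2) · 2^(4-2) = 6 · 4 = 24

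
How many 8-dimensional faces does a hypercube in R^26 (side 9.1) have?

An n-cube has C(n,k)·2^(n-k) k-faces. Here C(26,8)·2^18 = 1562275·262144 = 409541017600.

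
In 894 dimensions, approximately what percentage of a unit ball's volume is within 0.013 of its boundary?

1 - (1-0.013)^894 ≈ 0.999992 ≈ 99.999169%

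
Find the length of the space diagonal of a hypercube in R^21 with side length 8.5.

||(8.5,8.5,...,8.5)|| = √(21)·8.5 ≈ 38.9519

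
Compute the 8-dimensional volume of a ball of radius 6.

Volume = π^{8/2}·(6)^8/Γ(5) = 69984·π^4 ≈ 6.81708e+06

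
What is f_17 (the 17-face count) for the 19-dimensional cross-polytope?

Each 17-face is the convex hull of 18 vertices, one chosen as ±e_i from each of 18 distinct axes: 2^18·C(19,18) = 4980736.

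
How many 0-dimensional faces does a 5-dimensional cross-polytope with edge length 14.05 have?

Each 0-face is the convex hull of 1 vertex, one chosen as ±e_i from each of 1 distinct axis: 2^1·C(5,1) = 10.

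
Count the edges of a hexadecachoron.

An n-cross-polytope has 2^(k+1)·C(n,k+1) k-faces. Here 2^2·C(4,2) = 4·6 = 24.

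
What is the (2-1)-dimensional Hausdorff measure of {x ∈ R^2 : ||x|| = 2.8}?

S_2(2.8) = 2·π^(2/2)·(2.8)^1 / Γ(2/2) = 2πr = 2π·2.8 ≈ 17.5929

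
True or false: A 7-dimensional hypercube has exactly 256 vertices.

False. The 7-cube has 2^7 = 128 vertices.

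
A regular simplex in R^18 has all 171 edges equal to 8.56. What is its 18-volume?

V_18 = √(19) · 8.56^18 / (18! · 2^(18/2)) ≈ 0.0809643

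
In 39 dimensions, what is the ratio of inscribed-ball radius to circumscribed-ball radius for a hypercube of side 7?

r_in / r_out = (7/2) / (7√39/2) = 1/√39 ≈ 0.160128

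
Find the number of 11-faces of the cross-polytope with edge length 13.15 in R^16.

An n-cross-polytope has 2^(k+1)·C(n,k+1) k-faces. Here 2^12·C(16,12) = 4096·1820 = 7454720.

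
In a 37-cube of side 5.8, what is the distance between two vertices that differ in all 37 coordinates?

d = √(5.8² + 5.8² + ... + 5.8²) [37 terms] = √(37·5.8²) = 5.8√37 ≈ 35.28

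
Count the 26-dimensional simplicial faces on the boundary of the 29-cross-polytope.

Each 26-face is the convex hull of 27 vertices, one chosen as ±e_i from each of 27 distinct axes: 2^27·C(29,27) = 54492397568.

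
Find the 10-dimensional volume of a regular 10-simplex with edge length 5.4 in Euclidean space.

V = (5.4^10 / 10!) · √((10+1) / 2^10) ≈ 0.602173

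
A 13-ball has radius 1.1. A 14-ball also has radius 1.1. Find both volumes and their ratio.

V_13(1.1) ≈ 3.14374. V_14(1.1) ≈ 2.27571. Ratio V_13/V_14 ≈ 1.381.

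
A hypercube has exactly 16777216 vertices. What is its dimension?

2^n = 16777216 ⇒ n = log_2(16777216) = 24.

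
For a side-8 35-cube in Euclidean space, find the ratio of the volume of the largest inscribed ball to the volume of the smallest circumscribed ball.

The radii are 8/2 and 8√35/2, so the volume ratio is (1/√35)^35 = 35^{-35/2} ≈ 9.52378e-28.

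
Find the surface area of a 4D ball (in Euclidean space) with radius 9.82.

|∂B_4(9.82)| ≈ 18692.4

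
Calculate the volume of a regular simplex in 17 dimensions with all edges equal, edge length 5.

For a regular n-simplex with edge a, V = (a^n / n!)·√((n+1)/2^n). With a=5, n=17: V ≈ 2.51364e-05.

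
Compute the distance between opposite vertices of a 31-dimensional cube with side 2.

The space diagonal of an n-cube of side s is s√n. Here 2·√31 ≈ 11.1355.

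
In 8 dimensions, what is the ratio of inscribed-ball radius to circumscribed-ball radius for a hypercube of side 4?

r_in / r_out = (4/2) / (4√8/2) = 1/√8 ≈ 0.353553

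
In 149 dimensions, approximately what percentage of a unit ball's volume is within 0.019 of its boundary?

1 - (1-0.019)^149 ≈ 0.94263 ≈ 94.26%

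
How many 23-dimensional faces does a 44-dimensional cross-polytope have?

f_23(44-orthoplex) = 2^24 · (44 choose 24) = 29545337560624005120.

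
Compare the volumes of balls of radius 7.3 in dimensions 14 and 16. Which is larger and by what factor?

V_14(7.3) ≈ 7.31372e+11, V_16(7.3) ≈ 1.53054e+13. The 16-ball is larger by a factor of 20.93.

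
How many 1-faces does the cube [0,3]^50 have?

The 50-cube has n·2^(n-1) = 50·2^49 = 50·562949953421312 = 28147497671065600 edges.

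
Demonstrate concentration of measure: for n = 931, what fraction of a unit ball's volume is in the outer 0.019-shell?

1 - (1-0.019)^931 ≈ 0.9999999825 ≈ 99.999998%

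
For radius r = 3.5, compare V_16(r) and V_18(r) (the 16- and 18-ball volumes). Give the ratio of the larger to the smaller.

V_16(3.5) ≈ 1.19335e+08, V_18(3.5) ≈ 5.10282e+08. The 18-ball is larger by a factor of 4.276.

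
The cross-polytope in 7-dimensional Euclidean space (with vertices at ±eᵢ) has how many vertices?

An n-cross-polytope has 2n vertices; here n = 7, giving 14.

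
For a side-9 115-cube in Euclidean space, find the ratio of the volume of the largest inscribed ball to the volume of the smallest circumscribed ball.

V_in / V_out = (r_in/r_out)^115 = (1/√115)^115 = 115^(-115/2) ≈ 3.235e-119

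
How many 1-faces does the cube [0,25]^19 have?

Number of 1-faces = C(19,1)·2^(19-1) = 19·262144 = 4980736.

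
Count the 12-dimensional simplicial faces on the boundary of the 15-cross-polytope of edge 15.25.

f_12(15-orthoplex) = 2^13 · (15 choose 13) = 860160.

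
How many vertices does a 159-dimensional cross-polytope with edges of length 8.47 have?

The 159-dimensional cross-polytope has 2n = 2·159 = 318 vertices.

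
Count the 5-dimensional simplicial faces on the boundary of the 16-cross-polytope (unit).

Each 5-face is the convex hull of 6 vertices, one chosen as ±e_i from each of 6 distinct axes: 2^6·C(16,6) = 512512.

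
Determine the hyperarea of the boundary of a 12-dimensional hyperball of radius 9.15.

The surface area of an n-ball is 2π^(n/2) r^(n-1) / Γ(n/2). For n=12, r=9.15: 6.03087e+11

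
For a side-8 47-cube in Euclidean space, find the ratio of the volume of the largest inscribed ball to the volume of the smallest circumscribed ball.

V_in / V_out = (r_in/r_out)^47 = (1/√47)^47 = 47^(-47/2) ≈ 5.07809e-40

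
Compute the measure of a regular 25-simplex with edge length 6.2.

Volume = 6.2^25 · √(26/2^25) / 25! ≈ 3.66234e-09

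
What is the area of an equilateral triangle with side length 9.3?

Area = (√3/4) · 9.3² = 37.4513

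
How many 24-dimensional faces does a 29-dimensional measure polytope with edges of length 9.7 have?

An n-cube has C(n,k)·2^(n-k) k-faces. Here C(29,24)·2^5 = 118755·32 = 3800160.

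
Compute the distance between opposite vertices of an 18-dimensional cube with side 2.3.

Diagonal = √18 · 2.3 ≈ 9.75807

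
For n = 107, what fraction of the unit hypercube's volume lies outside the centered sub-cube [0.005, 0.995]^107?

1 - (1 - 2·0.005)^107 = 1 - 0.99^107 ≈ 0.658834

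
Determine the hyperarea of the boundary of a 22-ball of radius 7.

The surface area of an n-ball is 2π^(n/2) r^(n-1) / Γ(n/2). For n=22, r=7: 79792266297612001·π^11/259200 ≈ 9.05679e+16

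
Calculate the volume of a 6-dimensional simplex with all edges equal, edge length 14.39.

V = (14.39^6 / 6!) · √((6+1) / 2^6) ≈ 4078.41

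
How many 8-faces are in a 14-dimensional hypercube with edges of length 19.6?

f_8(14-cube) = (14 choose 8) · 2^6 = 192192.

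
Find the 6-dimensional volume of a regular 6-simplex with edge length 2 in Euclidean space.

V_6 = √(7) · 2^6 / (6! · 2^(6/2)) ≈ 0.0293972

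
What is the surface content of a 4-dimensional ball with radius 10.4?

S_4(10.4) = 2·π^(4/2)·(10.4)^3 / Γ(4/2) ≈ 22203.9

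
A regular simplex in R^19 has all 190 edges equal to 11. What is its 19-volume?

For a regular n-simplex with edge a, V = (a^n / n!)·√((n+1)/2^n). With a=11, n=19: V ≈ 3.10525.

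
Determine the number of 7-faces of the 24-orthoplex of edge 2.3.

f_7(24-orthoplex) = 2^8 · (24 choose 8) = 188280576.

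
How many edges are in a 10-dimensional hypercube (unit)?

f_1(10-cube) = (10 choose 1) · 2^9 = 5120.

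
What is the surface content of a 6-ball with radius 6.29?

S = n·V_n(r)/r = 6·V_6(6.29)/6.29 (volume-to-surface relation), giving 305283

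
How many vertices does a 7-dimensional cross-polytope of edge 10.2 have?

Number of 0-faces = 2^(0+1) · C(7,0+1) = 2 · 7 = 14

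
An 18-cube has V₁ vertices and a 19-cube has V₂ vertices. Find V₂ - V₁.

V₁ = 2^18 = 262144. V₂ = 2^19 = 524288. V₂ - V₁ = 262144.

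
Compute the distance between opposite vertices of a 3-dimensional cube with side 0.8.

||(0.8,0.8,...,0.8)|| = √(3)·0.8 ≈ 1.38564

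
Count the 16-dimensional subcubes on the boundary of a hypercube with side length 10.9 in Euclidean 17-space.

Number of 16-faces = C(17,16) · 2^(17-16) = 17 · 2 = 34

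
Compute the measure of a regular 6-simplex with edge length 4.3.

For a regular n-simplex with edge a, V = (a^n / n!)·√((n+1)/2^n). With a=4.3, n=6: V ≈ 2.9036.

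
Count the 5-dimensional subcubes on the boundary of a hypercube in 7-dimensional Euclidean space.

f_5(7-cube) = (7 choose 5) · 2^2 = 84.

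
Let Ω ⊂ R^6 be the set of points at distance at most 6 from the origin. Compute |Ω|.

V = 7776·π^3 ≈ 241105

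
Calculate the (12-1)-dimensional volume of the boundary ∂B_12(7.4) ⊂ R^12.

The surface area of an n-ball is 2π^(n/2) r^(n-1) / Γ(n/2). For n=12, r=7.4: 5.83844e+10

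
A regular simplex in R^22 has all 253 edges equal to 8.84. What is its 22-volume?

For a regular n-simplex with edge a, V = (a^n / n!)·√((n+1)/2^n). With a=8.84, n=22: V ≈ 0.00138267.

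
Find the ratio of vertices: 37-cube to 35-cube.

The 37-cube has 2^37 = 137438953472 vertices. The 35-cube has 2^35 = 34359738368 vertices. Ratio: 137438953472/34359738368 = 4.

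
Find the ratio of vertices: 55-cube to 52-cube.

The 55-cube has 2^55 = 36028797018963968 vertices. The 52-cube has 2^52 = 4503599627370496 vertices. Ratio: 36028797018963968/4503599627370496 = 8.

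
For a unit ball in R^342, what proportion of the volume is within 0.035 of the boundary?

Shell fraction = 1 - (1-0.035)^342 ≈ 0.999995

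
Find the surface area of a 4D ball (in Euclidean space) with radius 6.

S_4(6) = 2·π^(4/2)·(6)^3 / Γ(4/2) = 432·π^2 ≈ 4263.67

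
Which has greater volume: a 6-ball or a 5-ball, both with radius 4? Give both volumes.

V_6(4) ≈ 21167. V_5(4) ≈ 5390.12. The 6-ball is larger.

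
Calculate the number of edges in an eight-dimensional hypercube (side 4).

The 8-cube has n·2^(n-1) = 8·2^7 = 8·128 = 1024 edges.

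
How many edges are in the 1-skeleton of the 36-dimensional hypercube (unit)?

Number of 1-faces = C(36,1)·2^(36-1) = 36·34359738368 = 1236950581248.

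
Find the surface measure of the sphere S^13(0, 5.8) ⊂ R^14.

|∂B_14(5.8)| ≈ 7.05197e+10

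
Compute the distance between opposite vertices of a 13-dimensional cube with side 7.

||(7,7,...,7)|| = √(13)·7 ≈ 25.2389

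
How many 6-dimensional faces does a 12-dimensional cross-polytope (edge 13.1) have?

f_6(12-orthoplex) = 2^7 · (12 choose 7) = 101376.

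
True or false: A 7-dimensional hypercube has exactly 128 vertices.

True. The 7-cube has 2^7 = 128 vertices.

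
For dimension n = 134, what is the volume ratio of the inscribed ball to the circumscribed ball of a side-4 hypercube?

Volume scales as r^n, and r_in/r_out = 1/√134, giving (1/√134)^134 ≈ 3.04774e-143.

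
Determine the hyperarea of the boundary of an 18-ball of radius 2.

|∂B_18(2)| = 2048·π^9/315 ≈ 193806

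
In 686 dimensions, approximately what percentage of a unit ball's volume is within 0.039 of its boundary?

1 - (1-0.039)^686 ≈ 1 - 1.407e-12 ≈ (100 - 1.41e-10)%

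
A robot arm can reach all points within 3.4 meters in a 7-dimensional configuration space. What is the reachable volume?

The n-ball volume is π^(n/2)·r^n/Γ(n/2+1). With n=7, r=3.4: V ≈ 24816.1.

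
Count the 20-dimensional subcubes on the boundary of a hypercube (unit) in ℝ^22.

Choose 20 of 22 axes to span the face (C(22,20) = 231 ways), then fix each of the remaining 2 coordinates at one of its two extreme values (2^2 = 4 ways): 231·4 = 924.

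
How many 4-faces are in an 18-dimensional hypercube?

An n-cube has C(n,k)·2^(n-k) k-faces. Here C(18,4)·2^14 = 3060·16384 = 50135040.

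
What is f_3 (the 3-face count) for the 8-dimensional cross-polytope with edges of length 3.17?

Each 3-face is the convex hull of 4 vertices, one chosen as ±e_i from each of 4 distinct axes: 2^4·C(8,4) = 1120.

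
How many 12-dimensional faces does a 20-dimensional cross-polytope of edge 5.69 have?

An n-cross-polytope has 2^(k+1)·C(n,k+1) k-faces. Here 2^13·C(20,13) = 8192·77520 = 635043840.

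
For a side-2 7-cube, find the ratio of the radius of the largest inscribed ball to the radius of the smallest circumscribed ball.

Ratio = (s/2)/(s√7/2) = 7^(-1/2) ≈ 0.377964.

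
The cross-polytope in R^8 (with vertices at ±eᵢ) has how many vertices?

Number of vertices = 2n = 16.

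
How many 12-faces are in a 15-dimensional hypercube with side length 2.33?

f_12(15-cube) = (15 choose 12) · 2^3 = 3640.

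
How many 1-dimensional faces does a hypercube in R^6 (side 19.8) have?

Choose 1 of 6 axes to span the face (C(6,1) = 6 ways), then fix each of the remaining 5 coordinates at one of its two extreme values (2^5 = 32 ways): 6·32 = 192.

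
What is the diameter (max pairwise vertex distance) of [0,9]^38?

d = √(9² + 9² + ... + 9²) [38 terms] = √(38·9²) = 9√38 ≈ 55.4797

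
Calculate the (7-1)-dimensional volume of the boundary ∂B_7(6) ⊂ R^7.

The surface area of an n-ball is 2π^(n/2) r^(n-1) / Γ(n/2). For n=7, r=6: 248832·π^3/5 ≈ 1.54307e+06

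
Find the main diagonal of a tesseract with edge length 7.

The space diagonal of an n-cube of side s is s√n. Here 7·√4 = 14.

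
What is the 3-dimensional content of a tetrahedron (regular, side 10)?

Volume = (√2/12) · 10³ = 117.851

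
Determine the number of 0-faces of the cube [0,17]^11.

Choose 0 of 11 axes to span the face (C(11,0) = 1 way), then fix each of the remaining 11 coordinates at one of its two extreme values (2^11 = 2048 ways): 1·2048 = 2048.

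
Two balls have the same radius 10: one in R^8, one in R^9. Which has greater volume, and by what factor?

V_8(10) ≈ 4.05871e+08, V_9(10) ≈ 3.29851e+09. The 9-ball is larger by a factor of 8.127.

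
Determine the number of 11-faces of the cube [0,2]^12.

f_11(12-cube) = (12 choose 11) · 2^1 = 24.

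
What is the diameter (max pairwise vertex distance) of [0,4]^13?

Diagonal = √13 · 4 ≈ 14.4222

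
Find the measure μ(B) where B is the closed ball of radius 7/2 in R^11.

The n-ball volume is π^(n/2)·r^n/Γ(n/2+1). With n=11, r=7/2: V = 282475249·π^5/47520 ≈ 1.81909e+06.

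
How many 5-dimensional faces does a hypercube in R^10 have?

f_5(10-cube) = (10 choose 5) · 2^5 = 8064.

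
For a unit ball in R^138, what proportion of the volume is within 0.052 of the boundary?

Shell fraction = 1 - (1-0.052)^138 ≈ 0.99937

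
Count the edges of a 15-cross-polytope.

Each 1-face is the convex hull of 2 vertices, one chosen as ±e_i from each of 2 distinct axes: 2^2·C(15,2) = 420.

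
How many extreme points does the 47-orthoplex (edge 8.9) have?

An n-cross-polytope has 2n vertices; here n = 47, giving 94.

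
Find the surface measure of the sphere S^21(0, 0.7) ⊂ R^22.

S_22(0.7) = 2·π^(22/2)·(0.7)^21 / Γ(22/2) ≈ 9.05679e-05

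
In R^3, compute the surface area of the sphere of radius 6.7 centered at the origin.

S = n·V_n(r)/r = 3·V_3(6.7)/6.7 (volume-to-surface relation), giving 4πr² = 4π·(6.7)² ≈ 564.104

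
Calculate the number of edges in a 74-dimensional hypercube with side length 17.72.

An n-cube has n·2^(n-1) edges. With n = 74: 74·9444732965739290427392 = 698910239464707491627008.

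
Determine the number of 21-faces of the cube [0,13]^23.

Number of 21-faces = C(23,21) · 2^(23-21) = 253 · 4 = 1012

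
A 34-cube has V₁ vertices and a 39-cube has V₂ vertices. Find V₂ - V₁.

V₁ = 2^34 = 17179869184. V₂ = 2^39 = 549755813888. V₂ - V₁ = 532575944704.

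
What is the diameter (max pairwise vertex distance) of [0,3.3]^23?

||(3.3,3.3,...,3.3)|| = √(23)·3.3 ≈ 15.8262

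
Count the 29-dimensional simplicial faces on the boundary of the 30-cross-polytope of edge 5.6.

Each 29-face is the convex hull of 30 vertices, one chosen as ±e_i from each of 30 distinct axes: 2^30·C(30,30) = 1073741824.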